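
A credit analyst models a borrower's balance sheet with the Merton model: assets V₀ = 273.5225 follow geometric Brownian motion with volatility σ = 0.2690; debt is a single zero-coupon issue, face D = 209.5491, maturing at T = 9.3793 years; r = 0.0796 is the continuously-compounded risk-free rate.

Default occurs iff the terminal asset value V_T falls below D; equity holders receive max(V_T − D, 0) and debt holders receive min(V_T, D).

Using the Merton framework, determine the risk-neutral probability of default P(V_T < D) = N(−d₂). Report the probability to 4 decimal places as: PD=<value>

With assets at 273.5225 and a single debt payment of 209.5491 at 9.3793 years:
d₁ = [ln(V₀/D) + (r + σ²/2)T] / (σ√T)
   = [ln(273.5225/209.5491) + (0.0796 + 0.5·0.2690²)·9.3793] / (0.2690·√9.3793)
   = [0.266426 + 1.085940] / 0.823830 = 1.641560
d₂ = d₁ − σ√T = 1.641560 − 0.823830 = 0.817730
risk-neutral PD = N(−d₂) = N(-0.817730) = 0.206756

PD=0.2068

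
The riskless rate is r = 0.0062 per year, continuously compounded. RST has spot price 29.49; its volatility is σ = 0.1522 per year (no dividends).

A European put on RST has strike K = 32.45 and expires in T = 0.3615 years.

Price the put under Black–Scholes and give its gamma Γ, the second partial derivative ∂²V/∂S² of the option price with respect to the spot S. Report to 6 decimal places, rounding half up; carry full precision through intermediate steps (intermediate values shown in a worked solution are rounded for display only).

σ√T = 0.1522·√0.3615 = 0.091510
d₁ = (ln(S/K) + (r+σ²/2)T) / (σ√T) = (ln(29.49/32.45) + (0.0062+0.1522²/2)·0.3615) / 0.091510 = (-0.095649 + 0.006428) / 0.091510 = -0.974984
d₂ = d₁ − σ√T = -0.974984 − 0.091510 = -1.066494
e^{−rT} = 0.997761
N(−d₁) = 0.835216,  N(−d₂) = 0.856900
Put price V = K·e^{−rT}·N(−d₂) − S·N(−d₁) = 27.744149 − 24.630520 = 3.113629
φ(d₁) = (1/√(2π))·e^{−d₁²/2} = 0.248022
Γ = φ(d₁) / (S·σ·√T) = 0.091907

price = 3.113629
Γ = 0.091907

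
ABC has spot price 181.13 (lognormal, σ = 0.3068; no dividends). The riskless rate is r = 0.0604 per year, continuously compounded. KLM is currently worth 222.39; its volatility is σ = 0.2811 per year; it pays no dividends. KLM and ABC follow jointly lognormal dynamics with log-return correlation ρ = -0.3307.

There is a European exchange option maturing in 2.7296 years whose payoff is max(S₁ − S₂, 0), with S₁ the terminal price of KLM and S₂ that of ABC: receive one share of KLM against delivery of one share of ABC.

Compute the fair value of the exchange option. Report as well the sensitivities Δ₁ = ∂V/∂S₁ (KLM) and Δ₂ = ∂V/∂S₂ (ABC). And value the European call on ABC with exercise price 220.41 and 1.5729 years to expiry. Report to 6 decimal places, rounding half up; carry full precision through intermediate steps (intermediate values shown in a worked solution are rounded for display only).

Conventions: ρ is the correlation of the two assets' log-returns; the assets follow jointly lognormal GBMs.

exchange price = 84.757153
Δ1 = 0.743839
Δ2 = -0.445345
price(ABC call K=220.41) = 20.442762

σ_eff = √(σ₁² + σ₂² − 2ρσ₁σ₂) = √(0.2811² + 0.3068² − 2·-0.3307·0.2811·0.3068) = 0.479774
d₁ = (ln(S₁/S₂) + (q₂ − q₁ + σ_eff²/2)T) / (σ_eff√T) = (ln(222.39/181.13) + (0.0 − 0.0 + 0.115092)·2.7296) / 0.792659 = 0.655227
d₂ = d₁ − σ_eff√T = 0.655227 − 0.792659 = -0.137432
N(d₁) = 0.743839,  N(d₂) = 0.445345
V = S₁·e^{−q₁T}·N(d₁) − S₂·e^{−q₂T}·N(d₂) = 165.422419 − 80.665266 = 84.757153
Δ₁ = e^{−q₁T}·N(d₁) = 0.743839;  Δ₂ = −e^{−q₂T}·N(d₂) = -0.445345
[vanilla: ABC call K=220.41]
σ√T = 0.3068·√1.5729 = 0.384774
d₁ = (ln(S/K) + (r+σ²/2)T) / (σ√T) = (ln(181.13/220.41) + (0.0604+0.3068²/2)·1.5729) / 0.384774 = (-0.196274 + 0.169029) / 0.384774 = -0.070810
d₂ = d₁ − σ√T = -0.070810 − 0.384774 = -0.455584
e^{−rT} = 0.909370
N(d₁) = 0.471775,  N(d₂) = 0.324345
price = S·N(d₁) − K·e^{−rT}·N(d₂) = 85.452542 − 65.009781 = 20.442762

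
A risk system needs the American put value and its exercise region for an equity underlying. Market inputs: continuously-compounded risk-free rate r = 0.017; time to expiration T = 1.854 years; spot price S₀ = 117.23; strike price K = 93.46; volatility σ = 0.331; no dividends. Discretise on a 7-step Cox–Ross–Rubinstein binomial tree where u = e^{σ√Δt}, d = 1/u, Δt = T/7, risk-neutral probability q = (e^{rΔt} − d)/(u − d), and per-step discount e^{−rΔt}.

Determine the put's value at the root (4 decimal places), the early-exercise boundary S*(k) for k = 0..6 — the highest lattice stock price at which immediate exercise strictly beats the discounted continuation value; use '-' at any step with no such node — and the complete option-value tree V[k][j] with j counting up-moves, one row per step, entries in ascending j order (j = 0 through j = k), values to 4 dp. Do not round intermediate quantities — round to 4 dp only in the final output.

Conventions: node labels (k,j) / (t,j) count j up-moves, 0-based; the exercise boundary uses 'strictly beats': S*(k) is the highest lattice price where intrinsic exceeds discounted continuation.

price = 8.1219
boundary = - - - - 59.3084 50.0191 59.3084
tree:
8.1219
12.2220 3.5892
17.8808 5.9758 0.9398
25.2595 9.7548 1.7836 0.0000
34.1516 15.5025 3.3850 0.0000 0.0000
43.4409 23.7080 6.4240 0.0000 0.0000 0.0000
51.2753 34.1516 12.1915 0.0000 0.0000 0.0000 0.0000
57.8826 43.4409 23.1371 0.0000 0.0000 0.0000 0.0000 0.0000

Δt=0.26486  u=1.18572  d=0.84337  q=0.47070  discount=0.99551
step 7 (expiry): payoffs max(K−S,0) = 57.8826 43.4409 23.1371 0.0000 0.0000 0.0000 0.0000 0.0000
step 6: (k=6,j=0): S=42.1847, K−S=51.2753, hold=50.8554 ⇒ V=51.2753 exercise | (k=6,j=1): S=59.3084, K−S=34.1516, hold=33.7317 ⇒ V=34.1516 exercise | (k=6,j=2): S=83.3830, K−S=10.0770, hold=12.1915 ⇒ V=12.1915 continue | (k=6,j=3): S=117.2300, K−S=0.0000, hold=0.0000 ⇒ V=0.0000 continue | (k=6,j=4): S=164.8163, K−S=0.0000, hold=0.0000 ⇒ V=0.0000 continue | (k=6,j=5): S=231.7189, K−S=0.0000, hold=0.0000 ⇒ V=0.0000 continue | (k=6,j=6): S=325.7787, K−S=0.0000, hold=0.0000 ⇒ V=0.0000 continue  boundary S*=59.3084
step 5: (k=5,j=0): S=50.0191, K−S=43.4409, hold=43.0211 ⇒ V=43.4409 exercise | (k=5,j=1): S=70.3229, K−S=23.1371, hold=23.7080 ⇒ V=23.7080 continue | (k=5,j=2): S=98.8685, K−S=0.0000, hold=6.4240 ⇒ V=6.4240 continue | (k=5,j=3): S=139.0015, K−S=0.0000, hold=0.0000 ⇒ V=0.0000 continue | (k=5,j=4): S=195.4253, K−S=0.0000, hold=0.0000 ⇒ V=0.0000 continue | (k=5,j=5): S=274.7527, K−S=0.0000, hold=0.0000 ⇒ V=0.0000 continue  boundary S*=50.0191
step 4: (k=4,j=0): S=59.3084, K−S=34.1516, hold=33.9993 ⇒ V=34.1516 exercise | (k=4,j=1): S=83.3830, K−S=10.0770, hold=15.5025 ⇒ V=15.5025 continue | (k=4,j=2): S=117.2300, K−S=0.0000, hold=3.3850 ⇒ V=3.3850 continue | (k=4,j=3): S=164.8163, K−S=0.0000, hold=0.0000 ⇒ V=0.0000 continue | (k=4,j=4): S=231.7189, K−S=0.0000, hold=0.0000 ⇒ V=0.0000 continue  boundary S*=59.3084
step 3: (k=3,j=0): S=70.3229, K−S=23.1371, hold=25.2595 ⇒ V=25.2595 continue | (k=3,j=1): S=98.8685, K−S=0.0000, hold=9.7548 ⇒ V=9.7548 continue | (k=3,j=2): S=139.0015, K−S=0.0000, hold=1.7836 ⇒ V=1.7836 continue | (k=3,j=3): S=195.4253, K−S=0.0000, hold=0.0000 ⇒ V=0.0000 continue  boundary S*=-
step 2: (k=2,j=0): S=83.3830, K−S=10.0770, hold=17.8808 ⇒ V=17.8808 continue | (k=2,j=1): S=117.2300, K−S=0.0000, hold=5.9758 ⇒ V=5.9758 continue | (k=2,j=2): S=164.8163, K−S=0.0000, hold=0.9398 ⇒ V=0.9398 continue  boundary S*=-
step 1: (k=1,j=0): S=98.8685, K−S=0.0000, hold=12.2220 ⇒ V=12.2220 continue | (k=1,j=1): S=139.0015, K−S=0.0000, hold=3.5892 ⇒ V=3.5892 continue  boundary S*=-
step 0: (k=0,j=0): S=117.2300, K−S=0.0000, hold=8.1219 ⇒ V=8.1219 continue  boundary S*=-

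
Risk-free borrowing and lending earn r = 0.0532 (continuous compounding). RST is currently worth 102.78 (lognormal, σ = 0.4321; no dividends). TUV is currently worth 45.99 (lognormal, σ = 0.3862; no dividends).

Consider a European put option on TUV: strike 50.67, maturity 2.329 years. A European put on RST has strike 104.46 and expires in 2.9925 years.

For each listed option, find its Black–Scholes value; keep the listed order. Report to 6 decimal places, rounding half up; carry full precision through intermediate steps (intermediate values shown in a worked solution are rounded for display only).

price(TUV put K=50.67) = 9.915489
price(RST put K=104.46) = 21.593845

[TUV put K=50.67]
σ√T = 0.3862·√2.329 = 0.589382
d₁ = (ln(S/K) + (r+σ²/2)T) / (σ√T) = (ln(45.99/50.67) + (0.0532+0.3862²/2)·2.329) / 0.589382 = (-0.096910 + 0.297588) / 0.589382 = 0.340489
d₂ = d₁ − σ√T = 0.340489 − 0.589382 = -0.248893
e^{−rT} = 0.883466
N(−d₁) = 0.366744,  N(−d₂) = 0.598278
price = K·e^{−rT}·N(−d₂) − S·N(−d₁) = 26.782044 − 16.866555 = 9.915489
[RST put K=104.46]
σ√T = 0.4321·√2.9925 = 0.747483
d₁ = (ln(S/K) + (r+σ²/2)T) / (σ√T) = (ln(102.78/104.46) + (0.0532+0.4321²/2)·2.9925) / 0.747483 = (-0.016213 + 0.438566) / 0.747483 = 0.565034
d₂ = d₁ − σ√T = 0.565034 − 0.747483 = -0.182449
e^{−rT} = 0.852825
N(−d₁) = 0.286025,  N(−d₂) = 0.572385
price = K·e^{−rT}·N(−d₂) − S·N(−d₁) = 50.991543 − 29.397698 = 21.593845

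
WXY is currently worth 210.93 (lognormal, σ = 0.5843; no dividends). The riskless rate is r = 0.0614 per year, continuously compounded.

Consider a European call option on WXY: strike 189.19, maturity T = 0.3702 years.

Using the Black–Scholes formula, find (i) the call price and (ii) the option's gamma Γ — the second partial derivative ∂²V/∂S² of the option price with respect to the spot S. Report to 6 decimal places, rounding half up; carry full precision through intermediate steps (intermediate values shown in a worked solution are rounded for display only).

σ√T = 0.5843·√0.3702 = 0.355512
d₁ = (ln(S/K) + (r+σ²/2)T) / (σ√T) = (ln(210.93/189.19) + (0.0614+0.5843²/2)·0.3702) / 0.355512 = (0.108775 + 0.085925) / 0.355512 = 0.547659
d₂ = d₁ − σ√T = 0.547659 − 0.355512 = 0.192147
e^{−rT} = 0.977526
N(d₁) = 0.708037,  N(d₂) = 0.576186
Call price V = S·N(d₁) − K·e^{−rT}·N(d₂) = 149.346212 − 106.558853 = 42.787359
φ(d₁) = (1/√(2π))·e^{−d₁²/2} = 0.343385
Γ = φ(d₁) / (S·σ·√T) = 0.004579

price = 42.787359
Γ = 0.004579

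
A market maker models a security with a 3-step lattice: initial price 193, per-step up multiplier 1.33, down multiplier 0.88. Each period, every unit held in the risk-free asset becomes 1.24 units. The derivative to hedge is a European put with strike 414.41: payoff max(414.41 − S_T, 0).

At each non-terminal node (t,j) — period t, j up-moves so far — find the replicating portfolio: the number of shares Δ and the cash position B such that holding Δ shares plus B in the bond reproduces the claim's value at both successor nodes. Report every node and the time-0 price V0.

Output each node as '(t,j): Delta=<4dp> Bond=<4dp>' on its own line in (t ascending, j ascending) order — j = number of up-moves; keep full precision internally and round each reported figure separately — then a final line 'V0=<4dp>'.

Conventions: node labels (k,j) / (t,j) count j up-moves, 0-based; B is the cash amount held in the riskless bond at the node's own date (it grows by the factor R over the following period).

Risk-neutral probability p* = (R−d)/(u−d) = (1.24−0.88)/(1.33−0.88) = 0.8000.
Expiry values: V(3,0)=282.8859, V(3,1)=215.6293, V(3,2)=113.9800, V(3,3)=0.0000
  t=2,j=0: stock 149.4592 → up 198.7807 (V=215.6293), down 131.5241 (V=282.8859). Price 184.7424; hedge Δ=-1.0000, bond B=334.2016.
  t=2,j=1: stock 225.8872 → up 300.4300 (V=113.9800), down 198.7807 (V=215.6293). Price 108.3144; hedge Δ=-1.0000, bond B=334.2016.
  t=2,j=2: stock 341.3977 → up 454.0589 (V=0.0000), down 300.4300 (V=113.9800). Price 18.3839; hedge Δ=-0.7419, bond B=271.6728.
  t=1,j=0: stock 169.8400 → up 225.8872 (V=108.3144), down 149.4592 (V=184.7424). Price 99.6774; hedge Δ=-1.0000, bond B=269.5174.
  t=1,j=1: stock 256.6900 → up 341.3977 (V=18.3839), down 225.8872 (V=108.3144). Price 29.3306; hedge Δ=-0.7785, bond B=229.1763.
  t=0,j=0: stock 193.0000 → up 256.6900 (V=29.3306), down 169.8400 (V=99.6774). Price 35.0000; hedge Δ=-0.8100, bond B=191.3262.
Verification: the root portfolio costs Δ(0,0)·S0 + B(0,0) = 35.0000, matching V0.

(0,0): Delta=-0.8100 Bond=191.3262
(1,0): Delta=-1.0000 Bond=269.5174
(1,1): Delta=-0.7785 Bond=229.1763
(2,0): Delta=-1.0000 Bond=334.2016
(2,1): Delta=-1.0000 Bond=334.2016
(2,2): Delta=-0.7419 Bond=271.6728
V0=35.0000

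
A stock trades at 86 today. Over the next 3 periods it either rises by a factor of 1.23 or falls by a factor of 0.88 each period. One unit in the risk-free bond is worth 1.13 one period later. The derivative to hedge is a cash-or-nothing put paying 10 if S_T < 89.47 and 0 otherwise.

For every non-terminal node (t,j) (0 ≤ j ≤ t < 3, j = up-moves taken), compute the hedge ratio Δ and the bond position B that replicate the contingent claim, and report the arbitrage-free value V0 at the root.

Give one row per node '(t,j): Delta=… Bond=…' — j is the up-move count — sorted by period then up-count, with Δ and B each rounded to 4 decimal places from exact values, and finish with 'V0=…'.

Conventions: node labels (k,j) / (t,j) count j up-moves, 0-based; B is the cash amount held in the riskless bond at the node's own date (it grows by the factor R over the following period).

(0,0): Delta=-0.1062 Bond=10.5069
(1,0): Delta=-0.2386 Bond=21.8961
(1,1): Delta=-0.0683 Bond=7.8634
(2,0): Delta=0.0000 Bond=8.8496
(2,1): Delta=-0.3069 Bond=31.0999
(2,2): Delta=0.0000 Bond=0.0000
V0=1.3740

Arbitrage-free pricing uses the up-move probability p* = (R−d)/(u−d) = 0.7143, discounting each step at R = 1.13.
Payoffs at expiry: V(3,0)=10.0000, V(3,1)=10.0000, V(3,2)=0.0000, V(3,3)=0.0000
  t=2,j=0: stock 66.5984 → up 81.9160 (V=10.0000), down 58.6066 (V=10.0000). Price 8.8496; hedge Δ=0.0000, bond B=8.8496.
  t=2,j=1: stock 93.0864 → up 114.4963 (V=0.0000), down 81.9160 (V=10.0000). Price 2.5284; hedge Δ=-0.3069, bond B=31.0999.
  t=2,j=2: stock 130.1094 → up 160.0346 (V=0.0000), down 114.4963 (V=0.0000). Price 0.0000; hedge Δ=0.0000, bond B=0.0000.
  t=1,j=0: stock 75.6800 → up 93.0864 (V=2.5284), down 66.5984 (V=8.8496). Price 3.8358; hedge Δ=-0.2386, bond B=21.8961.
  t=1,j=1: stock 105.7800 → up 130.1094 (V=0.0000), down 93.0864 (V=2.5284). Price 0.6393; hedge Δ=-0.0683, bond B=7.8634.
  t=0,j=0: stock 86.0000 → up 105.7800 (V=0.6393), down 75.6800 (V=3.8358). Price 1.3740; hedge Δ=-0.1062, bond B=10.5069.
Sanity check at the root: Δ(0,0)·S0 + B(0,0) reproduces V0 = 1.3740.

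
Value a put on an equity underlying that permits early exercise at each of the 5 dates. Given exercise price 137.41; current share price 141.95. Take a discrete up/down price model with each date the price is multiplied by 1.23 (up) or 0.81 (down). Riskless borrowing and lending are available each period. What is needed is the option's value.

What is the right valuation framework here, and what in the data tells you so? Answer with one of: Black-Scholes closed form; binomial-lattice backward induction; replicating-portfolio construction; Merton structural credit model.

framework: binomial-lattice backward induction

Key observation: the put (strike 137.41 on spot 141.95) is American-style on a 5-step discrete price model, so the early-exercise decision at every node requires stepwise backward valuation — a closed form cannot price the exercise right.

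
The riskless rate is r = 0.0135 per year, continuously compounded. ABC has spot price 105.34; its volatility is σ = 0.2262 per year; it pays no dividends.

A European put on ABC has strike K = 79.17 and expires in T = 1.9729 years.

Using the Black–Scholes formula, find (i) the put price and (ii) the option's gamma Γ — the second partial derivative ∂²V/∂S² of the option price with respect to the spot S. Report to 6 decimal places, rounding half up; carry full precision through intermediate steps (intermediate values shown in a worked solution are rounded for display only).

σ√T = 0.2262·√1.9729 = 0.317720
d₁ = (ln(S/K) + (r+σ²/2)T) / (σ√T) = (ln(105.34/79.17) + (0.0135+0.2262²/2)·1.9729) / 0.317720 = (0.285596 + 0.077107) / 0.317720 = 1.141579
d₂ = d₁ − σ√T = 1.141579 − 0.317720 = 0.823859
e^{−rT} = 0.973717
N(−d₁) = 0.126814,  N(−d₂) = 0.205010
Put price V = K·e^{−rT}·N(−d₂) − S·N(−d₁) = 15.804049 − 13.358636 = 2.445413
φ(d₁) = (1/√(2π))·e^{−d₁²/2} = 0.207933
Γ = φ(d₁) / (S·σ·√T) = 0.006213

price = 2.445413
Γ = 0.006213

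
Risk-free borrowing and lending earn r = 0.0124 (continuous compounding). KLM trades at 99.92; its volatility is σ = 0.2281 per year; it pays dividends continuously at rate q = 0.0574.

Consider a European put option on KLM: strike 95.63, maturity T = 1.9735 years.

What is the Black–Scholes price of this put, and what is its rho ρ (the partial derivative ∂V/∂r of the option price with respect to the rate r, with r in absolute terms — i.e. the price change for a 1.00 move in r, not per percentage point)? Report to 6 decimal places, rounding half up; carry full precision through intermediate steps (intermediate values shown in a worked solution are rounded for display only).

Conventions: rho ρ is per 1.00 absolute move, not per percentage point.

σ√T = 0.2281·√1.9735 = 0.320438
d₁ = (ln(S/K) + (r−q+σ²/2)T) / (σ√T) = (ln(99.92/95.63) + (0.0124−0.0574+0.2281²/2)·1.9735) / 0.320438 = (0.043883 − 0.037467) / 0.320438 = 0.020023
d₂ = d₁ − σ√T = 0.020023 − 0.320438 = -0.300415
e^{−rT} = 0.975826
e^{−qT} = 0.892902
N(−d₁) = 0.492013,  N(−d₂) = 0.618070
Put price V = K·e^{−rT}·N(−d₂) − S·e^{−qT}·N(−d₁) = 57.677161 − 43.896744 = 13.780417
ρ = −K·T·e^{−rT}·N(−d₂) = -113.825878

price = 13.780417
ρ = -113.825878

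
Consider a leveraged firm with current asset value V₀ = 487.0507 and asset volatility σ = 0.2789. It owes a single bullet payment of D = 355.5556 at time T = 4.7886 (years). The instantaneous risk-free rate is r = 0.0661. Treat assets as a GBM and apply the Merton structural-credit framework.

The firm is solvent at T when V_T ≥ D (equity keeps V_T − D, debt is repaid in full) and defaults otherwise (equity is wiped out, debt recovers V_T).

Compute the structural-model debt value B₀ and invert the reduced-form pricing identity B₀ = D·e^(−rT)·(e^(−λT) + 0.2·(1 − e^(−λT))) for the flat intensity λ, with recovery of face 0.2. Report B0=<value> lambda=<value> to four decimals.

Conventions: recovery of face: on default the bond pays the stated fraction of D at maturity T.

B0=242.6665 lambda=0.0172

Apply the equity-as-call identities (strike 355.5556, horizon 4.7886 years):
d₁ = [ln(V₀/D) + (r + σ²/2)T] / (σ√T)
   = [ln(487.0507/355.5556) + (0.0661 + 0.5·0.2789²)·4.7886] / (0.2789·√4.7886)
   = [0.314687 + 0.502768] / 0.610313 = 1.339401
d₂ = d₁ − σ√T = 1.339401 − 0.610313 = 0.729088
N(d₁) = 0.909780,  N(d₂) = 0.767026,  e^(−rT) = 0.728676
E₀ = V₀·N(d₁) − D·e^(−rT)·N(d₂)
   = 487.0507·0.909780 − 355.5556·0.728676·0.767026 = 244.384215
B₀ = V₀ − E₀ = 487.0507 − 244.384215 = 242.666485
e^(−λT) = (B₀·e^(rT)/D − 0.2)/(1 − 0.2) = (242.6665·1.372353/355.5556 − 0.2)/0.8 = 0.92078732
λ = −ln(0.92078732)/4.7886 = 0.017234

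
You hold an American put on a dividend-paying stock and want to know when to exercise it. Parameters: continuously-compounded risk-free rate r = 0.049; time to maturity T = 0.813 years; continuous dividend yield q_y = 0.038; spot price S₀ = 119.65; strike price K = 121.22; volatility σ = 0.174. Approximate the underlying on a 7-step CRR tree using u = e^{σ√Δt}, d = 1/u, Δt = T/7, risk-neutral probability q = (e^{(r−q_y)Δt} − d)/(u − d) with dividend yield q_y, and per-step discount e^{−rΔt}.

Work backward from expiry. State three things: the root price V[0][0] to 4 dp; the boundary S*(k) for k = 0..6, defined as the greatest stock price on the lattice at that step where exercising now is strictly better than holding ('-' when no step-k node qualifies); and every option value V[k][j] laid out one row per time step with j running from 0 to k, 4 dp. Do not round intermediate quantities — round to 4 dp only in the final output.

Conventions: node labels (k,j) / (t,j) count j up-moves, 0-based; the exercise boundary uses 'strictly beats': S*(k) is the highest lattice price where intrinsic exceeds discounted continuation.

price = 7.9000
boundary = - - - 100.1506 94.3844 100.1506 106.2690
tree:
7.9000
11.3465 4.4881
15.7606 6.9909 1.9961
21.0694 10.5465 3.4577 0.5337
26.8356 15.2859 5.8511 1.0649 0.0000
32.2698 21.0694 9.5839 2.1248 0.0000 0.0000
37.3911 26.8356 14.9510 4.2395 0.0000 0.0000 0.0000
42.2175 32.2698 21.0694 8.4588 0.0000 0.0000 0.0000 0.0000

Δt=0.11614, u=1.06109, d=0.94243, q=0.49595, disc=e^(-rΔt)=0.99433
k=7 terminal: V=max(K-S,0) → 42.2175 32.2698 21.0694 8.4588 0.0000 0.0000 0.0000 0.0000
k=6: j=0 S=83.8289 intr=37.3911 cont=37.0723 V=37.3911[EX]; j=1 S=94.3844 intr=26.8356 cont=26.5633 V=26.8356[EX]; j=2 S=106.2690 intr=14.9510 cont=14.7311 V=14.9510[EX]; j=3 S=119.6500 intr=1.5700 cont=4.2395 V=4.2395[hold]; j=4 S=134.7159 intr=0.0000 cont=0.0000 V=0.0000[hold]; j=5 S=151.6789 intr=0.0000 cont=0.0000 V=0.0000[hold]; j=6 S=170.7778 intr=0.0000 cont=0.0000 V=0.0000[hold]  S*(6)=106.2690
k=5: j=0 S=88.9502 intr=32.2698 cont=31.9736 V=32.2698[EX]; j=1 S=100.1506 intr=21.0694 cont=20.8226 V=21.0694[EX]; j=2 S=112.7612 intr=8.4588 cont=9.5839 V=9.5839[hold]; j=3 S=126.9597 intr=0.0000 cont=2.1248 V=2.1248[hold]; j=4 S=142.9460 intr=0.0000 cont=0.0000 V=0.0000[hold]; j=5 S=160.9453 intr=0.0000 cont=0.0000 V=0.0000[hold]  S*(5)=100.1506
k=4: j=0 S=94.3844 intr=26.8356 cont=26.5633 V=26.8356[EX]; j=1 S=106.2690 intr=14.9510 cont=15.2859 V=15.2859[hold]; j=2 S=119.6500 intr=1.5700 cont=5.8511 V=5.8511[hold]; j=3 S=134.7159 intr=0.0000 cont=1.0649 V=1.0649[hold]; j=4 S=151.6789 intr=0.0000 cont=0.0000 V=0.0000[hold]  S*(4)=94.3844
k=3: j=0 S=100.1506 intr=21.0694 cont=20.9877 V=21.0694[EX]; j=1 S=112.7612 intr=8.4588 cont=10.5465 V=10.5465[hold]; j=2 S=126.9597 intr=0.0000 cont=3.4577 V=3.4577[hold]; j=3 S=142.9460 intr=0.0000 cont=0.5337 V=0.5337[hold]  S*(3)=100.1506
k=2: j=0 S=106.2690 intr=14.9510 cont=15.7606 V=15.7606[hold]; j=1 S=119.6500 intr=1.5700 cont=6.9909 V=6.9909[hold]; j=2 S=134.7159 intr=0.0000 cont=1.9961 V=1.9961[hold]  S*(2)=-
k=1: j=0 S=112.7612 intr=8.4588 cont=11.3465 V=11.3465[hold]; j=1 S=126.9597 intr=0.0000 cont=4.4881 V=4.4881[hold]  S*(1)=-
k=0: j=0 S=119.6500 intr=1.5700 cont=7.9000 V=7.9000[hold]  S*(0)=-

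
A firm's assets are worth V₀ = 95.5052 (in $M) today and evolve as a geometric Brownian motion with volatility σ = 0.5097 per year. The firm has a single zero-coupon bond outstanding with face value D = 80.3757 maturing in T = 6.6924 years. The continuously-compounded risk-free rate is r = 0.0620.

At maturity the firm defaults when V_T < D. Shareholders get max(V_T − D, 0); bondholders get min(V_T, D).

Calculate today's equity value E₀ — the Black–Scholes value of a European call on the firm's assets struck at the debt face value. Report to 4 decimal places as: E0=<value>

E0=60.6010

Apply the equity-as-call identities (strike 80.3757, horizon 6.6924 years):
d₁ = [ln(V₀/D) + (r + σ²/2)T] / (σ√T)
   = [ln(95.5052/80.3757) + (0.0620 + 0.5·0.5097²)·6.6924] / (0.5097·√6.6924)
   = [0.172469 + 1.284252] / 1.318577 = 1.104767
d₂ = d₁ − σ√T = 1.104767 − 1.318577 = -0.213810
N(d₁) = 0.865370,  N(d₂) = 0.415348,  e^(−rT) = 0.660387
E₀ = V₀·N(d₁) − D·e^(−rT)·N(d₂)
   = 95.5052·0.865370 − 80.3757·0.660387·0.415348 = 60.601039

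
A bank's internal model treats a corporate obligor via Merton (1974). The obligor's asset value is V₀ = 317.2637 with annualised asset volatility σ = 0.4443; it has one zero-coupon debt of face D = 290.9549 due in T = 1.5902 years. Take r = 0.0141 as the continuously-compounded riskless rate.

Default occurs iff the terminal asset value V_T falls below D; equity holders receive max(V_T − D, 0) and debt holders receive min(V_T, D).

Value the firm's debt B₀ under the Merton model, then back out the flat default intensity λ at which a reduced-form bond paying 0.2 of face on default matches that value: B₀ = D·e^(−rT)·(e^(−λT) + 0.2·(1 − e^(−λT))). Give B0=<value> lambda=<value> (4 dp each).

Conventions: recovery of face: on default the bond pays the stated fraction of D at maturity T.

Work the structural quantities from V₀ = 317.2637 against face 290.9549:
d₁ = [ln(V₀/D) + (r + σ²/2)T] / (σ√T)
   = [ln(317.2637/290.9549) + (0.0141 + 0.5·0.4443²)·1.5902] / (0.4443·√1.5902)
   = [0.086565 + 0.179377] / 0.560276 = 0.474662
d₂ = d₁ − σ√T = 0.474662 − 0.560276 = -0.085615
N(d₁) = 0.682486,  N(d₂) = 0.465886,  e^(−rT) = 0.977828
E₀ = V₀·N(d₁) − D·e^(−rT)·N(d₂)
   = 317.2637·0.682486 − 290.9549·0.977828·0.465886 = 83.981576
B₀ = V₀ − E₀ = 317.2637 − 83.981576 = 233.282124
e^(−λT) = (B₀·e^(rT)/D − 0.2)/(1 − 0.2) = (233.2821·1.022675/290.9549 − 0.2)/0.8 = 0.77495176
λ = −ln(0.77495176)/1.5902 = 0.160329

B0=233.2821 lambda=0.1603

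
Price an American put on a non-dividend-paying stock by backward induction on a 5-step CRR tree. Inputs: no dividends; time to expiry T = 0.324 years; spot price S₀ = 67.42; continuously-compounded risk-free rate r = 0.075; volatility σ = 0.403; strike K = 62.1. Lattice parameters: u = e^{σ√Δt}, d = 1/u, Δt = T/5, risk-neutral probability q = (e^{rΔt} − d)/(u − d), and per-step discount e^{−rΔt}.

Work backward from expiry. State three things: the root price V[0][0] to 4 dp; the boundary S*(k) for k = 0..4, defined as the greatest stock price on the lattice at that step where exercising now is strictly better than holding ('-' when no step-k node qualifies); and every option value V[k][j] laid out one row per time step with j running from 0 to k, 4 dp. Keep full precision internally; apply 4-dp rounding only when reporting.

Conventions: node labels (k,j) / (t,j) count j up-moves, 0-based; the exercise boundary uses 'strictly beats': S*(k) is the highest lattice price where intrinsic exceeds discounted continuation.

price = 3.1246
boundary = - - - 49.5598 54.9140
tree:
3.1246
5.1364 1.1278
8.1966 2.1028 0.1562
12.5402 3.8997 0.3127 0.0000
17.3723 7.1860 0.6261 0.0000 0.0000
21.7332 12.5402 1.2535 0.0000 0.0000 0.0000

Δt=0.06480, u=1.10803, d=0.90250, q=0.49808, disc=e^(-rΔt)=0.99515
k=5 terminal: V=max(K-S,0) → 21.7332 12.5402 1.2535 0.0000 0.0000 0.0000
k=4: j=0 S=44.7277 intr=17.3723 cont=17.0712 V=17.3723[EX]; j=1 S=54.9140 intr=7.1860 cont=6.8850 V=7.1860[EX]; j=2 S=67.4200 intr=0.0000 cont=0.6261 V=0.6261[hold]; j=3 S=82.7741 intr=0.0000 cont=0.0000 V=0.0000[hold]; j=4 S=101.6250 intr=0.0000 cont=0.0000 V=0.0000[hold]  S*(4)=54.9140
k=3: j=0 S=49.5598 intr=12.5402 cont=12.2391 V=12.5402[EX]; j=1 S=60.8465 intr=1.2535 cont=3.8997 V=3.8997[hold]; j=2 S=74.7036 intr=0.0000 cont=0.3127 V=0.3127[hold]; j=3 S=91.7166 intr=0.0000 cont=0.0000 V=0.0000[hold]  S*(3)=49.5598
k=2: j=0 S=54.9140 intr=7.1860 cont=8.1966 V=8.1966[hold]; j=1 S=67.4200 intr=0.0000 cont=2.1028 V=2.1028[hold]; j=2 S=82.7741 intr=0.0000 cont=0.1562 V=0.1562[hold]  S*(2)=-
k=1: j=0 S=60.8465 intr=1.2535 cont=5.1364 V=5.1364[hold]; j=1 S=74.7036 intr=0.0000 cont=1.1278 V=1.1278[hold]  S*(1)=-
k=0: j=0 S=67.4200 intr=0.0000 cont=3.1246 V=3.1246[hold]  S*(0)=-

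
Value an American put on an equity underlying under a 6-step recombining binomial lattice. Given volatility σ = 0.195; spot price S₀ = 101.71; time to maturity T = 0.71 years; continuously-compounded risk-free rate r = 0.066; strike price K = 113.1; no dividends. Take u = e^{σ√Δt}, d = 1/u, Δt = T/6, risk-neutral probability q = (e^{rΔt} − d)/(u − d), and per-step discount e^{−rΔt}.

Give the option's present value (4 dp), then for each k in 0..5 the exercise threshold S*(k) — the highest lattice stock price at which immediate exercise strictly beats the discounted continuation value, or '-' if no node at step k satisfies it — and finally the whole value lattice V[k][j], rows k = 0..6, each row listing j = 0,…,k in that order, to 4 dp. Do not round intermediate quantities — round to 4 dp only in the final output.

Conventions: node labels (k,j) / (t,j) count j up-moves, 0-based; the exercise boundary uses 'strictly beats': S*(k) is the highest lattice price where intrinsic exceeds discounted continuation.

price = 12.0408
boundary = - 95.1112 88.9405 95.1112 101.7100 95.1112
tree:
12.0408
17.9888 7.1815
24.1595 11.6457 3.5076
29.9299 17.9888 6.4463 1.0715
35.3259 24.1595 11.3900 2.3559 0.0000
40.3718 29.9299 17.9888 5.1802 0.0000 0.0000
45.0903 35.3259 24.1595 11.3900 0.0000 0.0000 0.0000

Δt=0.11833  u=1.06938  d=0.93512  q=0.54164  discount=0.99222
step 6 (expiry): payoffs max(K−S,0) = 45.0903 35.3259 24.1595 11.3900 0.0000 0.0000 0.0000
step 5: (k=5,j=0): S=72.7282, K−S=40.3718, hold=39.4919 ⇒ V=40.3718 exercise | (k=5,j=1): S=83.1701, K−S=29.9299, hold=29.0500 ⇒ V=29.9299 exercise | (k=5,j=2): S=95.1112, K−S=17.9888, hold=17.1090 ⇒ V=17.9888 exercise | (k=5,j=3): S=108.7667, K−S=4.3333, hold=5.1802 ⇒ V=5.1802 continue | (k=5,j=4): S=124.3827, K−S=0.0000, hold=0.0000 ⇒ V=0.0000 continue | (k=5,j=5): S=142.2409, K−S=0.0000, hold=0.0000 ⇒ V=0.0000 continue  boundary S*=95.1112
step 4: (k=4,j=0): S=77.7741, K−S=35.3259, hold=34.4460 ⇒ V=35.3259 exercise | (k=4,j=1): S=88.9405, K−S=24.1595, hold=23.2797 ⇒ V=24.1595 exercise | (k=4,j=2): S=101.7100, K−S=11.3900, hold=10.9652 ⇒ V=11.3900 exercise | (k=4,j=3): S=116.3129, K−S=0.0000, hold=2.3559 ⇒ V=2.3559 continue | (k=4,j=4): S=133.0124, K−S=0.0000, hold=0.0000 ⇒ V=0.0000 continue  boundary S*=101.7100
step 3: (k=3,j=0): S=83.1701, K−S=29.9299, hold=29.0500 ⇒ V=29.9299 exercise | (k=3,j=1): S=95.1112, K−S=17.9888, hold=17.1090 ⇒ V=17.9888 exercise | (k=3,j=2): S=108.7667, K−S=4.3333, hold=6.4463 ⇒ V=6.4463 continue | (k=3,j=3): S=124.3827, K−S=0.0000, hold=1.0715 ⇒ V=1.0715 continue  boundary S*=95.1112
step 2: (k=2,j=0): S=88.9405, K−S=24.1595, hold=23.2797 ⇒ V=24.1595 exercise | (k=2,j=1): S=101.7100, K−S=11.3900, hold=11.6457 ⇒ V=11.6457 continue | (k=2,j=2): S=116.3129, K−S=0.0000, hold=3.5076 ⇒ V=3.5076 continue  boundary S*=88.9405
step 1: (k=1,j=0): S=95.1112, K−S=17.9888, hold=17.2464 ⇒ V=17.9888 exercise | (k=1,j=1): S=108.7667, K−S=4.3333, hold=7.1815 ⇒ V=7.1815 continue  boundary S*=95.1112
step 0: (k=0,j=0): S=101.7100, K−S=11.3900, hold=12.0408 ⇒ V=12.0408 continue  boundary S*=-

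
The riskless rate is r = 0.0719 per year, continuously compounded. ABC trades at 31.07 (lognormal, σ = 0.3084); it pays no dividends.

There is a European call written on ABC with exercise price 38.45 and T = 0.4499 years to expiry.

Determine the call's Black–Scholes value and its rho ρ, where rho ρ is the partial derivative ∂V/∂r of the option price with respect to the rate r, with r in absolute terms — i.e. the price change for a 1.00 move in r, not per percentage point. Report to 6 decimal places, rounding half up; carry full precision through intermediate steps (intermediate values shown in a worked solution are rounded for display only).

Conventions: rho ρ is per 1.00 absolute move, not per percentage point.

σ√T = 0.3084·√0.4499 = 0.206858
d₁ = (ln(S/K) + (r+σ²/2)T) / (σ√T) = (ln(31.07/38.45) + (0.0719+0.3084²/2)·0.4499) / 0.206858 = (-0.213116 + 0.053743) / 0.206858 = -0.770447
d₂ = d₁ − σ√T = -0.770447 − 0.206858 = -0.977305
e^{−rT} = 0.968170
N(d₁) = 0.220518,  N(d₂) = 0.164209
Call price V = S·N(d₁) − K·e^{−rT}·N(d₂) = 6.851480 − 6.112873 = 0.738607
ρ = K·T·e^{−rT}·N(d₂) = 2.750181

price = 0.738607
ρ = 2.750181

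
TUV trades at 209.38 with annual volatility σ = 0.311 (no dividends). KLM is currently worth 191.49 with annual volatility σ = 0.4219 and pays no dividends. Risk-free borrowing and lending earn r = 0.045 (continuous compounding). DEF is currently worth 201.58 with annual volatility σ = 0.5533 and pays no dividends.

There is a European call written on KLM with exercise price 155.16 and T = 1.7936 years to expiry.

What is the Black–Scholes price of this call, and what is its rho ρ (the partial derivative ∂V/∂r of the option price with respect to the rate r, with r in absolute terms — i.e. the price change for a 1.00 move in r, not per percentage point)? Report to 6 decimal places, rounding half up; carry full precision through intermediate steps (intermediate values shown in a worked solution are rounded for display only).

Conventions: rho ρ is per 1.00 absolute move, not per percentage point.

σ√T = 0.4219·√1.7936 = 0.565031
d₁ = (ln(S/K) + (r+σ²/2)T) / (σ√T) = (ln(191.49/155.16) + (0.045+0.4219²/2)·1.7936) / 0.565031 = (0.210379 + 0.240342) / 0.565031 = 0.797692
d₂ = d₁ − σ√T = 0.797692 − 0.565031 = 0.232661
e^{−rT} = 0.922459
N(d₁) = 0.787475,  N(d₂) = 0.591988
Call price V = S·N(d₁) − K·e^{−rT}·N(d₂) = 150.793664 − 84.730479 = 66.063185
ρ = K·T·e^{−rT}·N(d₂) = 151.972586

price = 66.063185
ρ = 151.972586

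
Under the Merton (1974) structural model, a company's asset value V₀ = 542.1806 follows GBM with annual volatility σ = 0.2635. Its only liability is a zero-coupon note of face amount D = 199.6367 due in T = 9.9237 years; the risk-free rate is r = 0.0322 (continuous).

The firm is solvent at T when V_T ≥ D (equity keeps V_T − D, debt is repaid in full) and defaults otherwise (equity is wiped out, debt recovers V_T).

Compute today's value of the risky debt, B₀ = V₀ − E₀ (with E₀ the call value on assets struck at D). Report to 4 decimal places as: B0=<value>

B0=139.8156

With assets at 542.1806 and a single debt payment of 199.6367 at 9.9237 years:
d₁ = [ln(V₀/D) + (r + σ²/2)T] / (σ√T)
   = [ln(542.1806/199.6367) + (0.0322 + 0.5·0.2635²)·9.9237] / (0.2635·√9.9237)
   = [0.999100 + 0.664056] / 0.830075 = 2.003620
d₂ = d₁ − σ√T = 2.003620 − 0.830075 = 1.173545
N(d₁) = 0.977445,  N(d₂) = 0.879711,  e^(−rT) = 0.726481
E₀ = V₀·N(d₁) − D·e^(−rT)·N(d₂)
   = 542.1806·0.977445 − 199.6367·0.726481·0.879711 = 402.365003
B₀ = V₀ − E₀ = 542.1806 − 402.365003 = 139.815597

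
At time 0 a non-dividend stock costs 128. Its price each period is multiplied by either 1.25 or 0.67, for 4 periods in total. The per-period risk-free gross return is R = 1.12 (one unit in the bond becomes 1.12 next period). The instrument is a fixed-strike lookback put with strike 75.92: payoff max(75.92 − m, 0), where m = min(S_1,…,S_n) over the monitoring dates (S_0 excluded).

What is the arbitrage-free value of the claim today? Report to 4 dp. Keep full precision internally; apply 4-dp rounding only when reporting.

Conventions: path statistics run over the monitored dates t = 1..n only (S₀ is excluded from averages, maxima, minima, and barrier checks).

Risk-neutral up-probability p* = (R−d)/(u−d) = (1.12−0.67)/(1.25−0.67) = 0.7759; the claim prices as the p*-weighted sum of path payoffs discounted by R^4.
Enumerate all 2^4 = 16 price paths (U = up ×1.25, D = down ×0.67); each path with k up-moves has probability p*^k·(1−p*)^(4−k).
DDDD: m=25.7934, payoff=50.1266, prob=0.002524
UDDD: m=48.1221, payoff=27.7979, prob=0.008736
DUDD: m=48.1221, payoff=27.7979, prob=0.008736
UUDD: m=89.7800, payoff=0.0000, prob=0.030241
DDUD: m=48.1221, payoff=27.7979, prob=0.008736
UDUD: m=89.7800, payoff=0.0000, prob=0.030241
DUUD: m=85.7600, payoff=0.0000, prob=0.030241
UUUD: m=160.0000, payoff=0.0000, prob=0.104681
DDDU: m=38.4977, payoff=37.4223, prob=0.008736
UDDU: m=71.8240, payoff=4.0960, prob=0.030241
DUDU: m=71.8240, payoff=4.0960, prob=0.030241
UUDU: m=134.0000, payoff=0.0000, prob=0.104681
DDUU: m=57.4592, payoff=18.4608, prob=0.030241
UDUU: m=107.2000, payoff=0.0000, prob=0.104681
DUUU: m=85.7600, payoff=0.0000, prob=0.104681
UUUU: m=160.0000, payoff=0.0000, prob=0.362358
Price = Σ prob·payoff / R^4 = 1.988018 / 1.573519 = 1.2634

price = 1.2634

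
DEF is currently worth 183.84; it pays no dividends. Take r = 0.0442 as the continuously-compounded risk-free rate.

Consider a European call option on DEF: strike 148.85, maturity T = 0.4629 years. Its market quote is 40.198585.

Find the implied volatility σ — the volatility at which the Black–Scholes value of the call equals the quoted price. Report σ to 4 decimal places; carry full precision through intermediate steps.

At σ = 0.3026 the Black–Scholes value reproduces the quote:
σ√T = 0.3026·√0.4629 = 0.205879
d₁ = (ln(S/K) + (r+σ²/2)T) / (σ√T) = (ln(183.84/148.85) + (0.0442+0.3026²/2)·0.4629) / 0.205879 = (0.211127 + 0.041653) / 0.205879 = 1.227807
d₂ = d₁ − σ√T = 1.227807 − 0.205879 = 1.021928
e^{−rT} = 0.979748
N(d₁) = 0.890240,  N(d₂) = 0.846593
V = S·N(d₁) − K·e^{−rT}·N(d₂) = 163.661789 − 123.463204 = 40.198585 (equal to the quote); since ∂V/∂σ > 0 for all σ, the implied volatility is unique

sigma = 0.3026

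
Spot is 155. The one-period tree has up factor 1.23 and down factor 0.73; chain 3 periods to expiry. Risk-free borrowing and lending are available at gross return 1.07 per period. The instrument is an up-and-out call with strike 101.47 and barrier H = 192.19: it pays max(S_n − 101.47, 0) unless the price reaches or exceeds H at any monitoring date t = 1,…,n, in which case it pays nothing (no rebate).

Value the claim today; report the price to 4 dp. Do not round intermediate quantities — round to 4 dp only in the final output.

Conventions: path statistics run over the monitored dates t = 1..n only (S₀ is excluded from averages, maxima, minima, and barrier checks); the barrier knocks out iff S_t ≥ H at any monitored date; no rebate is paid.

price = 16.8628

No-arbitrage gives p* = (R−d)/(u−d) = 0.6800: enumerate every path, weight its payoff by its p*-probability, and discount by R^3.
Enumerate all 2^3 = 8 price paths (U = up ×1.23, D = down ×0.73); each path with k up-moves has probability p*^k·(1−p*)^(3−k).
DDD: M=113.1500, payoff=0.0000, prob=0.032768
UDD: M=190.6500, payoff=0.1274, prob=0.069632
DUD: M=139.1745, payoff=0.1274, prob=0.069632
UUD: M=234.4995, payoff=0.0000, prob=0.147968
DDU: M=113.1500, payoff=0.1274, prob=0.069632
UDU: M=190.6500, payoff=69.7146, prob=0.147968
DUU: M=171.1846, payoff=69.7146, prob=0.147968
UUU: M=288.4344, payoff=0.0000, prob=0.314432
Price = Σ prob·payoff / R^3 = 20.657680 / 1.225043 = 16.8628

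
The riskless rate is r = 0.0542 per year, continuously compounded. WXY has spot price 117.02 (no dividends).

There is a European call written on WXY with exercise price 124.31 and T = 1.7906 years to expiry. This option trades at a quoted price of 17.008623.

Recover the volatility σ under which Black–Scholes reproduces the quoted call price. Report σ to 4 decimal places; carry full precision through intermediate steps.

At σ = 0.2425 the Black–Scholes value reproduces the quote:
σ√T = 0.2425·√1.7906 = 0.324497
d₁ = (ln(S/K) + (r+σ²/2)T) / (σ√T) = (ln(117.02/124.31) + (0.0542+0.2425²/2)·1.7906) / 0.324497 = (-0.060434 + 0.149700) / 0.324497 = 0.275091
d₂ = d₁ − σ√T = 0.275091 − 0.324497 = -0.049407
e^{−rT} = 0.907510
N(d₁) = 0.608377,  N(d₂) = 0.480298
V = S·N(d₁) − K·e^{−rT}·N(d₂) = 71.192243 − 54.183620 = 17.008623 (equal to the quote); since ∂V/∂σ > 0 for all σ, the implied volatility is unique

sigma = 0.2425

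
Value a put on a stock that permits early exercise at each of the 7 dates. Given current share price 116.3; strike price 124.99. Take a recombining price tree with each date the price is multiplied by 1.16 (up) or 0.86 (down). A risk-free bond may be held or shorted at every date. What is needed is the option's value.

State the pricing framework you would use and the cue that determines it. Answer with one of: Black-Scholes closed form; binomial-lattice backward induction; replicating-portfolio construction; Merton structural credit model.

Key observation: the defining feature is the embedded early-exercise option across 7 discrete dates on the spot-116.3 tree; pricing the strike-124.99 put means working backward with an exercise test at every node.

framework: binomial-lattice backward induction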